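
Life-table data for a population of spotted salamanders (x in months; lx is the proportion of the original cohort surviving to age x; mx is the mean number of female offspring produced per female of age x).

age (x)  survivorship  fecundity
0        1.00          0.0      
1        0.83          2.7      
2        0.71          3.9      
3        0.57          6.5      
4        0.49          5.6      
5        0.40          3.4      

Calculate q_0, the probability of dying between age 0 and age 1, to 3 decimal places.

q_0 = (l_0 − l_1) / l_0 = (1 − 0.83) / 1
     = 0.17 / 1 = 0.17 → 0.170

0.170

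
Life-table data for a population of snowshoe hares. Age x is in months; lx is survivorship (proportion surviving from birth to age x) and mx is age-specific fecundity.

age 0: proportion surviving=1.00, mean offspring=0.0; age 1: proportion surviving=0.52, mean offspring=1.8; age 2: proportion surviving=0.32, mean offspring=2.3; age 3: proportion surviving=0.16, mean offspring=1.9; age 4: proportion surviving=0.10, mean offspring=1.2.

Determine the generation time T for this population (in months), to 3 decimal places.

lx·mx: 0, 0.936, 0.736, 0.304, 0.12 → R0 = 2.096
x·lx·mx: 0, 0.936, 1.472, 0.912, 0.48 → Σ = 3.8
T = 3.8 / 2.096 = 1.812977… → 1.813

1.813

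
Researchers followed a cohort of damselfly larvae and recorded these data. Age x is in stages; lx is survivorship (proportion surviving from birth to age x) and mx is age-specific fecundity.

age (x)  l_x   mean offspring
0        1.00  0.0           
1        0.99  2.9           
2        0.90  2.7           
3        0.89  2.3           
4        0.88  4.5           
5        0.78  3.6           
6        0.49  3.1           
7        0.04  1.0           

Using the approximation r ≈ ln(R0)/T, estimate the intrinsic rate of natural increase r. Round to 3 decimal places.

R0 = Σ lx·mx = 0 + 2.871 + 2.43 + 2.047 + 3.96 + 2.808 + 1.519 + 0.04 = 15.675
Σ x·lx·mx = 53.146; T = 53.146/15.675 = 3.39049…
r ≈ ln(R0)/T = ln(15.675)/3.39049… = 0.8117… → 0.812

0.812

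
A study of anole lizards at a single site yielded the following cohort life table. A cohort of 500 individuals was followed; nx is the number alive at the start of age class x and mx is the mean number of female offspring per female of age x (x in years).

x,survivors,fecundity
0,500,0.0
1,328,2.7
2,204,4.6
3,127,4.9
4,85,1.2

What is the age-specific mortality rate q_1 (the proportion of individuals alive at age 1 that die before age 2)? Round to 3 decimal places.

0.378

lx = nx/n0 = nx/500: 1, 0.656, 0.408, 0.254, 0.17
q_1 = (l_1 − l_2) / l_1 = (0.656 − 0.408) / 0.656
     = 0.248 / 0.656 = 0.378049… → 0.378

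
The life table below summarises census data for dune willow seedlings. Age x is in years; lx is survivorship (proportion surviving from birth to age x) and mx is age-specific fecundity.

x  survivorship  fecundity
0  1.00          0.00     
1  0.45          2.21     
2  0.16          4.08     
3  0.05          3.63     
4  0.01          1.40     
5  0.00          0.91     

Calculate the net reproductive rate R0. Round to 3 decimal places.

lx·mx by age: 0, 0.9945, 0.6528, 0.1815, 0.014, 0
R0 = Σ lx·mx = 1.8428 → 1.843

1.843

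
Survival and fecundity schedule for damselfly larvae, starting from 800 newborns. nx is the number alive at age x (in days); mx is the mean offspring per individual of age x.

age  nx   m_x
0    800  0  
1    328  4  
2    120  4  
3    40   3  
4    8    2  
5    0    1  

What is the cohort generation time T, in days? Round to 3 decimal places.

1.398

lx = nx/n0 = nx/800: 1, 0.41, 0.15, 0.05, 0.01, 0
lx·mx: 0, 1.64, 0.6, 0.15, 0.02, 0 → R0 = 2.41
x·lx·mx: 0, 1.64, 1.2, 0.45, 0.08, 0 → Σ = 3.37
T = 3.37 / 2.41 = 1.39834… → 1.398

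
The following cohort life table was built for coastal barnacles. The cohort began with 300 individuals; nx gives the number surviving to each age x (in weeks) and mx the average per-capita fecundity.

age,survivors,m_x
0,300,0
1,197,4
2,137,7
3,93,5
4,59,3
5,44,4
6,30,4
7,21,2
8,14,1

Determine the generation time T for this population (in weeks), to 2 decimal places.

2.49

lx = nx/n0 = nx/300: 1, 0.65667…, 0.45667…, 0.31, 0.19667…, 0.14667…, 0.1, 0.07, 0.04667…
lx·mx: 0, 2.626667…, 3.196667…, 1.55, 0.59…, 0.586667…, 0.4, 0.14, 0.046667… → R0 = 9.136667…
x·lx·mx: 0, 2.626667…, 6.393333…, 4.65, 2.36…, 2.933333…, 2.4, 0.98, 0.373333… → Σ = 22.716667…
T = 22.716667… / 9.136667… = 2.486319… → 2.49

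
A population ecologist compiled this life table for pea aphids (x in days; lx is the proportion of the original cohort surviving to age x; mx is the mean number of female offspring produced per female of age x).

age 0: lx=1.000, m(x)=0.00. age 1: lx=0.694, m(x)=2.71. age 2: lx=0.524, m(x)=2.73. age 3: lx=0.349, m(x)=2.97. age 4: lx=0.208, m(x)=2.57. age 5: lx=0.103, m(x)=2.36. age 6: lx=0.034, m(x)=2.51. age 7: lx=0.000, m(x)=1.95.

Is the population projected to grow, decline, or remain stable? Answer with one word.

R0 = Σ lx·mx = 0 + 1.88074 + 1.43052 + 1.03653 + 0.53456 + 0.24308 + 0.08534 + 0 = 5.21077
R0 > 1, so the population is growing.

growing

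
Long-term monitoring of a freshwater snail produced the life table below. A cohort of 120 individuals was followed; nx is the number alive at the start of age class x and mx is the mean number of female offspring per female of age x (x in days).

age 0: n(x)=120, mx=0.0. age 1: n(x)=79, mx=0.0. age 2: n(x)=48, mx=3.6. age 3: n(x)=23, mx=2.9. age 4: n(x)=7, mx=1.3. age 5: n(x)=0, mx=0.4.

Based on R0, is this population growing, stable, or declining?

growing

lx = nx/n0 = nx/120: 1, 0.65833…, 0.4, 0.19167…, 0.05833…, 0
R0 = Σ lx·mx = 0 + 0 + 1.44 + 0.555833… + 0.075833… + 0 = 2.071667…
R0 > 1, so the population is growing.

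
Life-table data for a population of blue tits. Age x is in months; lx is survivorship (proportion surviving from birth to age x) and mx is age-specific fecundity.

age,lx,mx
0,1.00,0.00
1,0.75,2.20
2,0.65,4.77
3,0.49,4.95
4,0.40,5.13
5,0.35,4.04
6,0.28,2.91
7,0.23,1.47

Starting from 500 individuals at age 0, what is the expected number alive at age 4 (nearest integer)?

Expected survivors = N0 · l_4 = 500 × 0.40 = 200 → 200

200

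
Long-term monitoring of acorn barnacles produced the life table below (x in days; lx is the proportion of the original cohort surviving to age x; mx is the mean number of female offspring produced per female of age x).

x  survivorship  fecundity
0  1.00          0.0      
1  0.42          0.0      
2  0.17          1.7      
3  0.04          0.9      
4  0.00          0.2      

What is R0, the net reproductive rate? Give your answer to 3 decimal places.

lx·mx by age: 0, 0, 0.289, 0.036, 0
R0 = Σ lx·mx = 0.325 → 0.325

0.325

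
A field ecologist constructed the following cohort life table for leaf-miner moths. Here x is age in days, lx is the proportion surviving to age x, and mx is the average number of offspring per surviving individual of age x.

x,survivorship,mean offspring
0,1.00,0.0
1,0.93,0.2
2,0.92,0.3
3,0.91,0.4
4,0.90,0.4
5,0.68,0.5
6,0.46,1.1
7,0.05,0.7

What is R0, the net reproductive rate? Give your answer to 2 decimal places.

2.07

lx·mx by age: 0, 0.186, 0.276, 0.364, 0.36, 0.34, 0.506, 0.035
R0 = Σ lx·mx = 2.067 → 2.07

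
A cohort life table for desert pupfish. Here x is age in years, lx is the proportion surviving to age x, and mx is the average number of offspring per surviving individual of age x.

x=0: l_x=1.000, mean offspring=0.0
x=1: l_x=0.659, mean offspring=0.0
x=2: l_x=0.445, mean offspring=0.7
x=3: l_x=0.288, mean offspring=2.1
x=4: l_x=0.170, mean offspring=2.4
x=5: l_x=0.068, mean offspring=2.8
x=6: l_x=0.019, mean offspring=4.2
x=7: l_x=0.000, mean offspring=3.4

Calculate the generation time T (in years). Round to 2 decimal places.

3.45

lx·mx: 0, 0, 0.3115, 0.6048, 0.408, 0.1904, 0.0798, 0 → R0 = 1.5945
x·lx·mx: 0, 0, 0.623, 1.8144, 1.632, 0.952, 0.4788, 0 → Σ = 5.5002
T = 5.5002 / 1.5945 = 3.449483… → 3.45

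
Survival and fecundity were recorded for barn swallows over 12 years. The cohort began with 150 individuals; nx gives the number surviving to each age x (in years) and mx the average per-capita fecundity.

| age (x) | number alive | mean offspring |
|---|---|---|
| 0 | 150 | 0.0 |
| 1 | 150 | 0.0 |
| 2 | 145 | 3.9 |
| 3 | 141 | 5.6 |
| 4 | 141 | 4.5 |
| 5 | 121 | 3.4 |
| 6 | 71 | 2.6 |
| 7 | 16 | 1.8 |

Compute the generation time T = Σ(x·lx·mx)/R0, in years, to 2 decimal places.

lx = nx/n0 = nx/150: 1, 1, 0.96667…, 0.94, 0.94, 0.80667…, 0.47333…, 0.10667…
lx·mx: 0, 0, 3.77…, 5.264, 4.23, 2.742667…, 1.230667…, 0.192… → R0 = 17.429333…
x·lx·mx: 0, 0, 7.54…, 15.792, 16.92, 13.713333…, 7.384…, 1.344… → Σ = 62.693333…
T = 62.693333… / 17.429333… = 3.597001… → 3.60

3.60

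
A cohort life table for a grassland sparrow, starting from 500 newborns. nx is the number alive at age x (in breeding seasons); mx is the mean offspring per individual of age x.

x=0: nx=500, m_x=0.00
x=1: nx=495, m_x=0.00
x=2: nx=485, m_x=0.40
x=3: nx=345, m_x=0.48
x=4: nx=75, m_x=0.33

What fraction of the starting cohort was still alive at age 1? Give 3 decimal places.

l_1 = n_1/n_0 = 495/500 = 0.99 → 0.990

0.990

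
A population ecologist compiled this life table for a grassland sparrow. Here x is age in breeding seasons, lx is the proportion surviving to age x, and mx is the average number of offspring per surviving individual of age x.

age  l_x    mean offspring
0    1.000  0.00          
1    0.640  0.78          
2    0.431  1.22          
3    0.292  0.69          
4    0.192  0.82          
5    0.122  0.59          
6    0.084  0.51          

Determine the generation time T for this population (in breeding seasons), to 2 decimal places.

2.27

lx·mx: 0, 0.4992, 0.52582, 0.20148, 0.15744, 0.07198, 0.04284 → R0 = 1.49876
x·lx·mx: 0, 0.4992, 1.05164, 0.60444, 0.62976, 0.3599, 0.25704 → Σ = 3.40198
T = 3.40198 / 1.49876 = 2.269863… → 2.27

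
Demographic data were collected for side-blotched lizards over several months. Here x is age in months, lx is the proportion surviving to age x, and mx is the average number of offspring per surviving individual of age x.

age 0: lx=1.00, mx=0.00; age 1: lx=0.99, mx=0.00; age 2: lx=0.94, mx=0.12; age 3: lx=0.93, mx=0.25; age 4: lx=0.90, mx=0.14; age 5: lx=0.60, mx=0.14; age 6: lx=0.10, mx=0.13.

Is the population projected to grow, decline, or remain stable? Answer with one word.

declining

R0 = Σ lx·mx = 0 + 0 + 0.1128 + 0.2325 + 0.126 + 0.084 + 0.013 = 0.5683
R0 < 1, so the population is declining.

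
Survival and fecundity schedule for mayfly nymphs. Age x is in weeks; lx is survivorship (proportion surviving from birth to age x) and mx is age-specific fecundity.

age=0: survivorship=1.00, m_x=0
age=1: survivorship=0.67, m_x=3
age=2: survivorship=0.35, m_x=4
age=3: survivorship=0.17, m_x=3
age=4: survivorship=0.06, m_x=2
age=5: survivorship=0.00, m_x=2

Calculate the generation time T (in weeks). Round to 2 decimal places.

lx·mx: 0, 2.01, 1.4, 0.51, 0.12, 0 → R0 = 4.04
x·lx·mx: 0, 2.01, 2.8, 1.53, 0.48, 0 → Σ = 6.82
T = 6.82 / 4.04 = 1.688119… → 1.69

1.69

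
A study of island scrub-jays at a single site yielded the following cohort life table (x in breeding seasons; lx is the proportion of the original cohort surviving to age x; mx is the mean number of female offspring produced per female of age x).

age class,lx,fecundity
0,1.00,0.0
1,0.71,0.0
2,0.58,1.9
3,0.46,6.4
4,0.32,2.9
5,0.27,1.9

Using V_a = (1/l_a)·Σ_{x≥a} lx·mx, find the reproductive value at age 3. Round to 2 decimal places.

lx·mx for x ≥ 3: 2.944, 0.928, 0.513 → sum = 4.385
V_3 = 4.385 / l_3 = 4.385 / 0.46 = 9.532609… → 9.53

9.53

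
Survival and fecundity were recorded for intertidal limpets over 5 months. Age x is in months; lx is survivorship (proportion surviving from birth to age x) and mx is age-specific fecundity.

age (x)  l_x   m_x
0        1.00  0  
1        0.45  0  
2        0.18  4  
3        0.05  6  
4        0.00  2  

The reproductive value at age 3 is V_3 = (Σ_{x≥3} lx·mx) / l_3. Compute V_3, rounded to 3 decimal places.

lx·mx for x ≥ 3: 0.3, 0 → sum = 0.3
V_3 = 0.3 / l_3 = 0.3 / 0.05 = 6 → 6.000

6.000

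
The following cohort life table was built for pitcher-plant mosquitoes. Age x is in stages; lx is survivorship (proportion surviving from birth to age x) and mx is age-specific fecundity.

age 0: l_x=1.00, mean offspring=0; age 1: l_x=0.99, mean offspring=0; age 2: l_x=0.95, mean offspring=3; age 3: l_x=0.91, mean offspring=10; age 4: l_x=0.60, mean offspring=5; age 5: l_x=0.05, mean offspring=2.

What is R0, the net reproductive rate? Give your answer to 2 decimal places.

lx·mx by age: 0, 0, 2.85, 9.1, 3, 0.1
R0 = Σ lx·mx = 15.05 → 15.05

15.05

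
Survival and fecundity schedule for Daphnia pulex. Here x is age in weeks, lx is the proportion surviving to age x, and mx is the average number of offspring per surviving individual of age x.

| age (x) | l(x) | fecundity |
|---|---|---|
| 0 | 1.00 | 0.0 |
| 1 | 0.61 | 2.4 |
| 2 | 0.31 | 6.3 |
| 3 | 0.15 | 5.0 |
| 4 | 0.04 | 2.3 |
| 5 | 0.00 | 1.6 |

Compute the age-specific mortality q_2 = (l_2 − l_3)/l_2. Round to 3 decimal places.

q_2 = (l_2 − l_3) / l_2 = (0.31 − 0.15) / 0.31
     = 0.16 / 0.31 = 0.516129… → 0.516

0.516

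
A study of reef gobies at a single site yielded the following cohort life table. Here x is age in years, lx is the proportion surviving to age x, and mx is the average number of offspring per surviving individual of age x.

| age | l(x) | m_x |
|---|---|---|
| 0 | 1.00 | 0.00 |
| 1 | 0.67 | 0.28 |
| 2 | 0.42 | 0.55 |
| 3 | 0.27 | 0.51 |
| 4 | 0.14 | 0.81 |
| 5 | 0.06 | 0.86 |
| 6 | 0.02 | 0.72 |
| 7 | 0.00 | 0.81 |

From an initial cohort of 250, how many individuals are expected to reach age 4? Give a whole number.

Expected survivors = N0 · l_4 = 250 × 0.14 = 35 → 35

35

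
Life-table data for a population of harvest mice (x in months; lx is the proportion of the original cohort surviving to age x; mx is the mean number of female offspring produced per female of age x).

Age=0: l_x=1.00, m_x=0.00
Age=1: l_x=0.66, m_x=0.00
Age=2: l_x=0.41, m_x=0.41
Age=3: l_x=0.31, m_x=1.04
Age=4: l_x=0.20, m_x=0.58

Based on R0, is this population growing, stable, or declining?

declining

R0 = Σ lx·mx = 0 + 0 + 0.1681 + 0.3224 + 0.116 = 0.6065
R0 < 1, so the population is declining.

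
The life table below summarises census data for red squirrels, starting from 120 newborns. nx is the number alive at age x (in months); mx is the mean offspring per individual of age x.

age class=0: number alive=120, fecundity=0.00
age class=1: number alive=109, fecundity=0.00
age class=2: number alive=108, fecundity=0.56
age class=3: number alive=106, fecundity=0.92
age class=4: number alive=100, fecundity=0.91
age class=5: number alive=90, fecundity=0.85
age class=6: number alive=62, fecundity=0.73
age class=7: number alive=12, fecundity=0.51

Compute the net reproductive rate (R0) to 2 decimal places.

lx = nx/n0 = nx/120: 1, 0.90833…, 0.9, 0.88333…, 0.83333…, 0.75, 0.51667…, 0.1
lx·mx by age: 0, 0, 0.504, 0.812667…, 0.758333…, 0.6375, 0.377167…, 0.051
R0 = Σ lx·mx = 3.140667… → 3.14

3.14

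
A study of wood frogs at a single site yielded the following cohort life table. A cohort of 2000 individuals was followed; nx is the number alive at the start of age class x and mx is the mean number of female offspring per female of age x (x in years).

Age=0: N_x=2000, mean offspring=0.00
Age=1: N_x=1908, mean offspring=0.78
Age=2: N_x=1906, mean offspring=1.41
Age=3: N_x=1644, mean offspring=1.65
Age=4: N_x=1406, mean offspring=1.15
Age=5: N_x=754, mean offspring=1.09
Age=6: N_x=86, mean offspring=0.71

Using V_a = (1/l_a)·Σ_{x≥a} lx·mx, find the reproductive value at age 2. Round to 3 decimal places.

4.145

lx = nx/n0 = nx/2000: 1, 0.954, 0.953, 0.822, 0.703, 0.377, 0.043
lx·mx for x ≥ 2: 1.34373, 1.3563, 0.80845, 0.41093, 0.03053 → sum = 3.94994
V_2 = 3.94994 / l_2 = 3.94994 / 0.953 = 4.144743… → 4.145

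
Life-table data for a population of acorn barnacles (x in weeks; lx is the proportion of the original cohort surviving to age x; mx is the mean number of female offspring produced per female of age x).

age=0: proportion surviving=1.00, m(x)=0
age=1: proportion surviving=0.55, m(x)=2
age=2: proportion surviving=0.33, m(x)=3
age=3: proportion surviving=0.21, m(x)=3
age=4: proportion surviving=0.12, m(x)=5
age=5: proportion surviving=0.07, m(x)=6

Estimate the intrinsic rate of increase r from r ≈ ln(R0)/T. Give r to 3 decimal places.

R0 = Σ lx·mx = 0 + 1.1 + 0.99 + 0.63 + 0.6 + 0.42 = 3.74
Σ x·lx·mx = 9.47; T = 9.47/3.74 = 2.53209…
r ≈ ln(R0)/T = ln(3.74)/2.53209… = 0.52095… → 0.521

0.521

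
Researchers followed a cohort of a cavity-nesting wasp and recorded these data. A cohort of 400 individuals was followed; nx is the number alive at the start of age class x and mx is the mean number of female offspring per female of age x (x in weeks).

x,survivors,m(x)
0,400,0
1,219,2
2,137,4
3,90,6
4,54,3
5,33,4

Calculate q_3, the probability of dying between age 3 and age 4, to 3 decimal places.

lx = nx/n0 = nx/400: 1, 0.5475, 0.3425, 0.225, 0.135, 0.0825
q_3 = (l_3 − l_4) / l_3 = (0.225 − 0.135) / 0.225
     = 0.09 / 0.225 = 0.4 → 0.400

0.400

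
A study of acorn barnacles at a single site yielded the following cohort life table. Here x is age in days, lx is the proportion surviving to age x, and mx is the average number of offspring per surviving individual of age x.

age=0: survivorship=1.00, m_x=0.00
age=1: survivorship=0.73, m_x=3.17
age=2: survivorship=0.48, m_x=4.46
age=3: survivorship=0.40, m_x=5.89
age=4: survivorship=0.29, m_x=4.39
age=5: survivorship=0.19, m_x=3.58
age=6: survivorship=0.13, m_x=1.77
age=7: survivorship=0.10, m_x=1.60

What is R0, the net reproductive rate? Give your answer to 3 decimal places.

lx·mx by age: 0, 2.3141, 2.1408, 2.356, 1.2731, 0.6802, 0.2301, 0.16
R0 = Σ lx·mx = 9.1543 → 9.154

9.154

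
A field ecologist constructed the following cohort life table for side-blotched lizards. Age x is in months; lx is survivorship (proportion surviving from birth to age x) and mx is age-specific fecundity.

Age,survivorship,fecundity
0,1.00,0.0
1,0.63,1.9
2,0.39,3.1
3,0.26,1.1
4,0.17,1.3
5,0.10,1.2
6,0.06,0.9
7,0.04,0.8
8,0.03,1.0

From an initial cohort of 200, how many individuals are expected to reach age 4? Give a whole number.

34

Expected survivors = N0 · l_4 = 200 × 0.17 = 34 → 34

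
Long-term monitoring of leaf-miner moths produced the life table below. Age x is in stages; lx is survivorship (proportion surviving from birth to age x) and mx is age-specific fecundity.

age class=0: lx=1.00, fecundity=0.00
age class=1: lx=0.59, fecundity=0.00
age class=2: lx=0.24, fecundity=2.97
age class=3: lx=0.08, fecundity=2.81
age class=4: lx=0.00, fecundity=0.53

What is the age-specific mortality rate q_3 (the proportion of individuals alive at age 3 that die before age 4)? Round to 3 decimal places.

q_3 = (l_3 − l_4) / l_3 = (0.08 − 0) / 0.08
     = 0.08 / 0.08 = 1 → 1.000

1.000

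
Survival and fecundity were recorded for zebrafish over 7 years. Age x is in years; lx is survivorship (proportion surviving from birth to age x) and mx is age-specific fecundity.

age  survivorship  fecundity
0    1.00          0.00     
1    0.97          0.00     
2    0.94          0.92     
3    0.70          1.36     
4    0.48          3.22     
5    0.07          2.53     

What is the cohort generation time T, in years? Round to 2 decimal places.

3.29

lx·mx: 0, 0, 0.8648, 0.952, 1.5456, 0.1771 → R0 = 3.5395
x·lx·mx: 0, 0, 1.7296, 2.856, 6.1824, 0.8855 → Σ = 11.6535
T = 11.6535 / 3.5395 = 3.292414… → 3.29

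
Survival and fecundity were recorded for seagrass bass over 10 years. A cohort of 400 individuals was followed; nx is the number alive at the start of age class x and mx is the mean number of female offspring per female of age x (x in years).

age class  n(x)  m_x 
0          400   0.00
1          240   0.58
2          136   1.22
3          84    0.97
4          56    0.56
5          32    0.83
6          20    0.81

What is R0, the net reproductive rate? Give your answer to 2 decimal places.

lx = nx/n0 = nx/400: 1, 0.6, 0.34, 0.21, 0.14, 0.08, 0.05
lx·mx by age: 0, 0.348, 0.4148, 0.2037, 0.0784, 0.0664, 0.0405
R0 = Σ lx·mx = 1.1518 → 1.15

1.15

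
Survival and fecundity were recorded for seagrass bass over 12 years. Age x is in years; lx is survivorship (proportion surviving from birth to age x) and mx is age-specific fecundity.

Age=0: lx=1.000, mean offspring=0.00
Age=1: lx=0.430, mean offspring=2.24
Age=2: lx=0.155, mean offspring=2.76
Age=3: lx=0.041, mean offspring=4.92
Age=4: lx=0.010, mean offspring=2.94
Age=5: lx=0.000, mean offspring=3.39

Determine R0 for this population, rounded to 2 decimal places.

1.62

lx·mx by age: 0, 0.9632, 0.4278, 0.20172, 0.0294, 0
R0 = Σ lx·mx = 1.62212 → 1.62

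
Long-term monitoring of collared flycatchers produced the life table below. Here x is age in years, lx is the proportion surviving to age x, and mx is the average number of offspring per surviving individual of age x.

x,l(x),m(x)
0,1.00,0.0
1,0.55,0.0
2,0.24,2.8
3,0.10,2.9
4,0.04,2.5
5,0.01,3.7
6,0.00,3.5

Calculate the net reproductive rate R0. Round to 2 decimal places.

1.10

lx·mx by age: 0, 0, 0.672, 0.29, 0.1, 0.037, 0
R0 = Σ lx·mx = 1.099 → 1.10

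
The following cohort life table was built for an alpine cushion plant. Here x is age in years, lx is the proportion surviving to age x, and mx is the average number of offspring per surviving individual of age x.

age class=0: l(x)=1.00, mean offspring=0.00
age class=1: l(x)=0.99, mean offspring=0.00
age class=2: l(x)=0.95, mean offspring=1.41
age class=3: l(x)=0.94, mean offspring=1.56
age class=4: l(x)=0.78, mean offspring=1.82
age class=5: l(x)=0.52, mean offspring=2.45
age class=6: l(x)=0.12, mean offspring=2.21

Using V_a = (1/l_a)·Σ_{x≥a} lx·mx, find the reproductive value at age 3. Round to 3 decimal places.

4.708

lx·mx for x ≥ 3: 1.4664, 1.4196, 1.274, 0.2652 → sum = 4.4252
V_3 = 4.4252 / l_3 = 4.4252 / 0.94 = 4.70766… → 4.708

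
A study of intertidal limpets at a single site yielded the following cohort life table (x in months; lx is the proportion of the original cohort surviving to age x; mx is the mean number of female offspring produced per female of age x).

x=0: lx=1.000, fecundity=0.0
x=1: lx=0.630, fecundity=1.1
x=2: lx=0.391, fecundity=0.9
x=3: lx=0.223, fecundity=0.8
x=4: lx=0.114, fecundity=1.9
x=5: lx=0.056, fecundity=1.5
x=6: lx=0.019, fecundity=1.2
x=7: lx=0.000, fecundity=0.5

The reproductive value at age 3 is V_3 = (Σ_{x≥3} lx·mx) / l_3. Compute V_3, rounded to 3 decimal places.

2.250

lx·mx for x ≥ 3: 0.1784, 0.2166, 0.084, 0.0228, 0 → sum = 0.5018
V_3 = 0.5018 / l_3 = 0.5018 / 0.223 = 2.250224… → 2.250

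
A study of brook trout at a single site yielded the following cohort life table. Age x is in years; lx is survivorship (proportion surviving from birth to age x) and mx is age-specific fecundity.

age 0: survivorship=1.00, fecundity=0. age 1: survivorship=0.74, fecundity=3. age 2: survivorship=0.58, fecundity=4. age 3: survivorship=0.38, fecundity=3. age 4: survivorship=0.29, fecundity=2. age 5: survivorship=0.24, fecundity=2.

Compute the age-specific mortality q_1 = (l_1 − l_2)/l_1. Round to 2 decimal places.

q_1 = (l_1 − l_2) / l_1 = (0.74 − 0.58) / 0.74
     = 0.16 / 0.74 = 0.216216… → 0.22

0.22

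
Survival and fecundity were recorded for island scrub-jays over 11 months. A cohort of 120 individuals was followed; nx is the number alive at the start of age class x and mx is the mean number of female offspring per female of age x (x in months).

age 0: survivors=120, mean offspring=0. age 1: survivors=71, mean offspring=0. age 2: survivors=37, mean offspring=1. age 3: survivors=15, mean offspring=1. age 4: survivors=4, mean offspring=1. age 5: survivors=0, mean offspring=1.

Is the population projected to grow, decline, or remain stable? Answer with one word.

declining

lx = nx/n0 = nx/120: 1, 0.59167…, 0.30833…, 0.125, 0.03333…, 0
R0 = Σ lx·mx = 0 + 0 + 0.308333… + 0.125 + 0.033333… + 0 = 0.466667…
R0 < 1, so the population is declining.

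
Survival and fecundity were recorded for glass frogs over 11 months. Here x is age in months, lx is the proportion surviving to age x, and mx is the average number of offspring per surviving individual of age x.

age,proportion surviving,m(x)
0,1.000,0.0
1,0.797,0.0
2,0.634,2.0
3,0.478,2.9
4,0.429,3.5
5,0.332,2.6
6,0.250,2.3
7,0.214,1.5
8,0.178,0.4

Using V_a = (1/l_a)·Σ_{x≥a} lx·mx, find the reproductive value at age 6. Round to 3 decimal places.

lx·mx for x ≥ 6: 0.575, 0.321, 0.0712 → sum = 0.9672
V_6 = 0.9672 / l_6 = 0.9672 / 0.25 = 3.8688 → 3.869

3.869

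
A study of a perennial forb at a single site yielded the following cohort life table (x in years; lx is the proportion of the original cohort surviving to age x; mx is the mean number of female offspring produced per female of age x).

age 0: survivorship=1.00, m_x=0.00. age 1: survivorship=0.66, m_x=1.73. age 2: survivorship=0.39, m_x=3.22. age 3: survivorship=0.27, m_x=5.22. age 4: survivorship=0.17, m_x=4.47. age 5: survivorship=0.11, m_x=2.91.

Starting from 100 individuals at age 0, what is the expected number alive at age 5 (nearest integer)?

11

Expected survivors = N0 · l_5 = 100 × 0.11 = 11 → 11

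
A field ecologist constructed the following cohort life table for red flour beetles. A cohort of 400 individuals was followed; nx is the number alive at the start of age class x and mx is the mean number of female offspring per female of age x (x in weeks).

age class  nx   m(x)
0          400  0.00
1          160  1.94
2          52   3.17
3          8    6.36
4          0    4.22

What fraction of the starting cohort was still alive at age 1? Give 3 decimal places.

0.400

l_1 = n_1/n_0 = 160/400 = 0.4 → 0.400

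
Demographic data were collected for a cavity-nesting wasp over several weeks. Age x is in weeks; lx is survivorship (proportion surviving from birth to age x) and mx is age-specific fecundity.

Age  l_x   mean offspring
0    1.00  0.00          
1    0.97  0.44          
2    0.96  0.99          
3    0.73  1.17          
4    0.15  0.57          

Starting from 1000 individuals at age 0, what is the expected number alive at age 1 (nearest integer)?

Expected survivors = N0 · l_1 = 1000 × 0.97 = 970 → 970

970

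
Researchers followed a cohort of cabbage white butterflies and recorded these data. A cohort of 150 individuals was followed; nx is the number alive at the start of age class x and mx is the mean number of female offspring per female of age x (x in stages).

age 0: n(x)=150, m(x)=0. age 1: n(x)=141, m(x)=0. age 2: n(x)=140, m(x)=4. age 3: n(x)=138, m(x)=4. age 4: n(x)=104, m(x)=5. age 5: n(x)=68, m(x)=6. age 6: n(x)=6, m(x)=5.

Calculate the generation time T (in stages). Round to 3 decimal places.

3.418

lx = nx/n0 = nx/150: 1, 0.94, 0.93333…, 0.92, 0.69333…, 0.45333…, 0.04
lx·mx: 0, 0, 3.733333…, 3.68, 3.466667…, 2.72…, 0.2 → R0 = 13.8…
x·lx·mx: 0, 0, 7.466667…, 11.04, 13.866667…, 13.6…, 1.2 → Σ = 47.173333…
T = 47.173333… / 13.8… = 3.418357… → 3.418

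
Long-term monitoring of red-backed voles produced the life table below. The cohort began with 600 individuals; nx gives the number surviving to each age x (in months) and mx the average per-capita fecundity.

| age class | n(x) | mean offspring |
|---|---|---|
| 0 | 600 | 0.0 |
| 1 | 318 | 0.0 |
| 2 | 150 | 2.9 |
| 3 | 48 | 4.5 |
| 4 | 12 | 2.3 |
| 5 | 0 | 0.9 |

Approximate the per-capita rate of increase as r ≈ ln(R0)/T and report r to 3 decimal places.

lx = nx/n0 = nx/600: 1, 0.53, 0.25, 0.08, 0.02, 0
R0 = Σ lx·mx = 0 + 0 + 0.725 + 0.36 + 0.046 + 0 = 1.131
Σ x·lx·mx = 2.714; T = 2.714/1.131 = 2.39965…
r ≈ ln(R0)/T = ln(1.131)/2.39965… = 0.0513… → 0.051

0.051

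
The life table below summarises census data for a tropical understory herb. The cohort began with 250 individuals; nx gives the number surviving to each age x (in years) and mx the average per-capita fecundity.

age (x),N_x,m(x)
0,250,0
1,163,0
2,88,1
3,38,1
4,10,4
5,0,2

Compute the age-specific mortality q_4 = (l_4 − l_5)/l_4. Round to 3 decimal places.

lx = nx/n0 = nx/250: 1, 0.652, 0.352, 0.152, 0.04, 0
q_4 = (l_4 − l_5) / l_4 = (0.04 − 0) / 0.04
     = 0.04 / 0.04 = 1 → 1.000

1.000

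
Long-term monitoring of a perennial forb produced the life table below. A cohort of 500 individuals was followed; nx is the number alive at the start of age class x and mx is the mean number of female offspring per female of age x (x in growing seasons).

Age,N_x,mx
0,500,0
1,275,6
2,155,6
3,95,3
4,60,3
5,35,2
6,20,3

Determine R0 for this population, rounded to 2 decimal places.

lx = nx/n0 = nx/500: 1, 0.55, 0.31, 0.19, 0.12, 0.07, 0.04
lx·mx by age: 0, 3.3, 1.86, 0.57, 0.36, 0.14, 0.12
R0 = Σ lx·mx = 6.35 → 6.35

6.35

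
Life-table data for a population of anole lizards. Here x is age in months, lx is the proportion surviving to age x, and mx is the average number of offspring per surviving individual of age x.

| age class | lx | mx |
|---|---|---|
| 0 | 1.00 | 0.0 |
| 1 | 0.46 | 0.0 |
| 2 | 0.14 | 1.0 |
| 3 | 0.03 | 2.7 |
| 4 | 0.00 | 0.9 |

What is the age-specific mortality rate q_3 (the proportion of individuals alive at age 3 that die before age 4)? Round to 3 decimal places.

1.000

q_3 = (l_3 − l_4) / l_3 = (0.03 − 0) / 0.03
     = 0.03 / 0.03 = 1 → 1.000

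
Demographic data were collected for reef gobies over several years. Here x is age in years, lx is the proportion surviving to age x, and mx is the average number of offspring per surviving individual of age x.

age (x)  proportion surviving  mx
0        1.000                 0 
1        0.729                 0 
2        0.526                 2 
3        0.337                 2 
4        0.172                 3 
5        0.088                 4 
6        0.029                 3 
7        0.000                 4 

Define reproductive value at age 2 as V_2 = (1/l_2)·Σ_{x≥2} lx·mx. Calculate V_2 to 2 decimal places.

lx·mx for x ≥ 2: 1.052, 0.674, 0.516, 0.352, 0.087, 0 → sum = 2.681
V_2 = 2.681 / l_2 = 2.681 / 0.526 = 5.096958… → 5.10

5.10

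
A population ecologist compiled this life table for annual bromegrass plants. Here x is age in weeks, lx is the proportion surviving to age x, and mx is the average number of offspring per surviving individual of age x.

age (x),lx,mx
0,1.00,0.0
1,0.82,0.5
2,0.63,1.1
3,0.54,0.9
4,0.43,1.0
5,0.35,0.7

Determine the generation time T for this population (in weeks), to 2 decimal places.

2.74

lx·mx: 0, 0.41, 0.693, 0.486, 0.43, 0.245 → R0 = 2.264
x·lx·mx: 0, 0.41, 1.386, 1.458, 1.72, 1.225 → Σ = 6.199
T = 6.199 / 2.264 = 2.738074… → 2.74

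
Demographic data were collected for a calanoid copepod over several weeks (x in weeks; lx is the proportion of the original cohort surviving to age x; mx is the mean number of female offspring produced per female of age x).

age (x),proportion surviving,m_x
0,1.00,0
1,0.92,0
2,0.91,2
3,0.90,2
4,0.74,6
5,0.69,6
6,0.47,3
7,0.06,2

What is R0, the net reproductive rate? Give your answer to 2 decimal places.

lx·mx by age: 0, 0, 1.82, 1.8, 4.44, 4.14, 1.41, 0.12
R0 = Σ lx·mx = 13.73 → 13.73

13.73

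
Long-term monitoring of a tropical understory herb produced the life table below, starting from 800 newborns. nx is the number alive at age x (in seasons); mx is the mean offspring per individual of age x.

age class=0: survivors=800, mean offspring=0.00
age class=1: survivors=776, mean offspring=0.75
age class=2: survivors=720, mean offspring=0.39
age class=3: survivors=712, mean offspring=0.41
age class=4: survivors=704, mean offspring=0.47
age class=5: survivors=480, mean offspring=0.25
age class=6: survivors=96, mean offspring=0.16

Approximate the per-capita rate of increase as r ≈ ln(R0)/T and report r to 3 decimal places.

lx = nx/n0 = nx/800: 1, 0.97, 0.9, 0.89, 0.88, 0.6, 0.12
R0 = Σ lx·mx = 0 + 0.7275 + 0.351 + 0.3649 + 0.4136 + 0.15 + 0.0192 = 2.0262
Σ x·lx·mx = 5.0438; T = 5.0438/2.0262 = 2.48929…
r ≈ ln(R0)/T = ln(2.0262)/2.48929… = 0.28368… → 0.284

0.284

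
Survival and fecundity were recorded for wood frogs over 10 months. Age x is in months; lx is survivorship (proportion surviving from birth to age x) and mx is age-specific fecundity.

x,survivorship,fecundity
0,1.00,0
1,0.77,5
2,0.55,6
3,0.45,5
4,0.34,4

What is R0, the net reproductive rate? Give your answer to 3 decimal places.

lx·mx by age: 0, 3.85, 3.3, 2.25, 1.36
R0 = Σ lx·mx = 10.76 → 10.760

10.760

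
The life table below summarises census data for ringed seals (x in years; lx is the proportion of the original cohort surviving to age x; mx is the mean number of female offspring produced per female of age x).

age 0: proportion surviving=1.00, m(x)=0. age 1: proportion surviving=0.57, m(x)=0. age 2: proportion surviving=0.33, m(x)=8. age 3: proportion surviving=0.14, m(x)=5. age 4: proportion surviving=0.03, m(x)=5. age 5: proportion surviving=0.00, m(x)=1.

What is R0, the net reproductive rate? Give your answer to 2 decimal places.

3.49

lx·mx by age: 0, 0, 2.64, 0.7, 0.15, 0
R0 = Σ lx·mx = 3.49 → 3.49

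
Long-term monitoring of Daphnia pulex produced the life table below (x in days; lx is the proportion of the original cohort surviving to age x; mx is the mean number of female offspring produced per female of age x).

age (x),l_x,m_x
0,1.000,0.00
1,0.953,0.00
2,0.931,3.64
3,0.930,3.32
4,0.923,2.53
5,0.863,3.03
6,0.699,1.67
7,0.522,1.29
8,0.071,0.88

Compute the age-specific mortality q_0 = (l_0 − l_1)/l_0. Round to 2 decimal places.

0.05

q_0 = (l_0 − l_1) / l_0 = (1 − 0.953) / 1
     = 0.047 / 1 = 0.047 → 0.05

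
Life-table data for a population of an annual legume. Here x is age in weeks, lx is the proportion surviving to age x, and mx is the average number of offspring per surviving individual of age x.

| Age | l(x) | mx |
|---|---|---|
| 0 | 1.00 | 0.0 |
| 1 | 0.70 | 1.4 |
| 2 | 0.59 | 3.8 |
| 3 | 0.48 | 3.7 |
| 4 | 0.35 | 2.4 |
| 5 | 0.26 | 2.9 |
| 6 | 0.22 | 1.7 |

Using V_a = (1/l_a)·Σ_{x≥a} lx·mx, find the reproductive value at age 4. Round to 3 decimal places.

5.623

lx·mx for x ≥ 4: 0.84, 0.754, 0.374 → sum = 1.968
V_4 = 1.968 / l_4 = 1.968 / 0.35 = 5.622857… → 5.623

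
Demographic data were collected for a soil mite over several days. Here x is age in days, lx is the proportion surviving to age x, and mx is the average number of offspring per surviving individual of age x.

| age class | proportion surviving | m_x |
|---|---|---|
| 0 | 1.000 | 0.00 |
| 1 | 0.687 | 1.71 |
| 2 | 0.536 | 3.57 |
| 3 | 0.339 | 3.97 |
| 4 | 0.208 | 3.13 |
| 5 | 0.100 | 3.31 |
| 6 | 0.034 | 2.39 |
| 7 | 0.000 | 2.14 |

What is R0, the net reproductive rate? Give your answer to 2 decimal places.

5.50

lx·mx by age: 0, 1.17477, 1.91352, 1.34583, 0.65104, 0.331, 0.08126, 0
R0 = Σ lx·mx = 5.49742 → 5.50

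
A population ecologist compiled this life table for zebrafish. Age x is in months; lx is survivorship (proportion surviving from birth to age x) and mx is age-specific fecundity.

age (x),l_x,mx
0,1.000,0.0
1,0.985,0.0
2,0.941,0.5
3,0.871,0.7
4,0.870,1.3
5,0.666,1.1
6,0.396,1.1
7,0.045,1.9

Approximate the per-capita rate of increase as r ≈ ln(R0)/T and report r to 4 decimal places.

R0 = Σ lx·mx = 0 + 0 + 0.4705 + 0.6097 + 1.131 + 0.7326 + 0.4356 + 0.0855 = 3.4649
Σ x·lx·mx = 14.1692; T = 14.1692/3.4649 = 4.08935…
r ≈ ln(R0)/T = ln(3.4649)/4.08935… = 0.303883… → 0.3039

0.3039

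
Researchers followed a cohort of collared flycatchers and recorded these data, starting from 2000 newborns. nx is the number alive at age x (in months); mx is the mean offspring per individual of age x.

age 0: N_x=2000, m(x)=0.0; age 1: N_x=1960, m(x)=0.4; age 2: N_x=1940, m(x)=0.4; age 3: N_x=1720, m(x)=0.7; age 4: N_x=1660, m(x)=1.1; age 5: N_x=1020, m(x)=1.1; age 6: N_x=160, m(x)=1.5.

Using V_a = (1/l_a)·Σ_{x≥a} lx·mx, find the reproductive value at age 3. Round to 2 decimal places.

lx = nx/n0 = nx/2000: 1, 0.98, 0.97, 0.86, 0.83, 0.51, 0.08
lx·mx for x ≥ 3: 0.602, 0.913, 0.561, 0.12 → sum = 2.196
V_3 = 2.196 / l_3 = 2.196 / 0.86 = 2.553488… → 2.55

2.55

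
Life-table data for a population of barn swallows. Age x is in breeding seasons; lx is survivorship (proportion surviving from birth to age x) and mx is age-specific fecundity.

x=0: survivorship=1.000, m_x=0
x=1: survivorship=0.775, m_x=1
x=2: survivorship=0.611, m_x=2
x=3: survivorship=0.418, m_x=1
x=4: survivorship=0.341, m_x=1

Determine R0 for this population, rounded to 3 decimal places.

lx·mx by age: 0, 0.775, 1.222, 0.418, 0.341
R0 = Σ lx·mx = 2.756 → 2.756

2.756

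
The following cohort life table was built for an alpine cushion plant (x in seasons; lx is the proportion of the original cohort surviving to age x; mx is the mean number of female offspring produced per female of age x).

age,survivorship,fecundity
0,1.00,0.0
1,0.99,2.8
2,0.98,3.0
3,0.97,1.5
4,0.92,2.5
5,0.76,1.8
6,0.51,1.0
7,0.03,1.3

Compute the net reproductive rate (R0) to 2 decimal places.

lx·mx by age: 0, 2.772, 2.94, 1.455, 2.3, 1.368, 0.51, 0.039
R0 = Σ lx·mx = 11.384 → 11.38

11.38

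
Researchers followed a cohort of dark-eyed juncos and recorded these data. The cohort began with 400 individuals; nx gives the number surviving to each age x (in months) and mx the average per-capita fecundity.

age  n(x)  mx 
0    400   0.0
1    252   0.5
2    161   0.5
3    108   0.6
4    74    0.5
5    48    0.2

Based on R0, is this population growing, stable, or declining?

declining

lx = nx/n0 = nx/400: 1, 0.63, 0.4025, 0.27, 0.185, 0.12
R0 = Σ lx·mx = 0 + 0.315 + 0.20125 + 0.162 + 0.0925 + 0.024 = 0.79475
R0 < 1, so the population is declining.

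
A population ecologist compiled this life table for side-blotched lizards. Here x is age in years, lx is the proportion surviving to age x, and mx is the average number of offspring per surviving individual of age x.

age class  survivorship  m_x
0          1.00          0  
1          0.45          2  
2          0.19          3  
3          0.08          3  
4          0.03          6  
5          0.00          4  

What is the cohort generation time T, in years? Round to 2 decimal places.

1.84

lx·mx: 0, 0.9, 0.57, 0.24, 0.18, 0 → R0 = 1.89
x·lx·mx: 0, 0.9, 1.14, 0.72, 0.72, 0 → Σ = 3.48
T = 3.48 / 1.89 = 1.84127… → 1.84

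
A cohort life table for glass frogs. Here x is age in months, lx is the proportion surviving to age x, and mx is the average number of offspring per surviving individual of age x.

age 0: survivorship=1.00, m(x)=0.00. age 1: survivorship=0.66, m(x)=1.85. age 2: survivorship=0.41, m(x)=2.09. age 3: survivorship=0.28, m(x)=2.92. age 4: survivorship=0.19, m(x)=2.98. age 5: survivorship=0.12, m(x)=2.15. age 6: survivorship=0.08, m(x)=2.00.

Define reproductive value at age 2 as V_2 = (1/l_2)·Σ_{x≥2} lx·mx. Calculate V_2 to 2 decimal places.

lx·mx for x ≥ 2: 0.8569, 0.8176, 0.5662, 0.258, 0.16 → sum = 2.6587
V_2 = 2.6587 / l_2 = 2.6587 / 0.41 = 6.484634… → 6.48

6.48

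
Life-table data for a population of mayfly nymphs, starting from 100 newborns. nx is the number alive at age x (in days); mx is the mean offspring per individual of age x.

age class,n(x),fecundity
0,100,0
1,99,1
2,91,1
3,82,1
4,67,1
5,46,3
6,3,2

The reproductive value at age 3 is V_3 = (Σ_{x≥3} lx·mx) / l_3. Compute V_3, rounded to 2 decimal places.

3.57

lx = nx/n0 = nx/100: 1, 0.99, 0.91, 0.82, 0.67, 0.46, 0.03
lx·mx for x ≥ 3: 0.82, 0.67, 1.38, 0.06 → sum = 2.93
V_3 = 2.93 / l_3 = 2.93 / 0.82 = 3.573171… → 3.57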